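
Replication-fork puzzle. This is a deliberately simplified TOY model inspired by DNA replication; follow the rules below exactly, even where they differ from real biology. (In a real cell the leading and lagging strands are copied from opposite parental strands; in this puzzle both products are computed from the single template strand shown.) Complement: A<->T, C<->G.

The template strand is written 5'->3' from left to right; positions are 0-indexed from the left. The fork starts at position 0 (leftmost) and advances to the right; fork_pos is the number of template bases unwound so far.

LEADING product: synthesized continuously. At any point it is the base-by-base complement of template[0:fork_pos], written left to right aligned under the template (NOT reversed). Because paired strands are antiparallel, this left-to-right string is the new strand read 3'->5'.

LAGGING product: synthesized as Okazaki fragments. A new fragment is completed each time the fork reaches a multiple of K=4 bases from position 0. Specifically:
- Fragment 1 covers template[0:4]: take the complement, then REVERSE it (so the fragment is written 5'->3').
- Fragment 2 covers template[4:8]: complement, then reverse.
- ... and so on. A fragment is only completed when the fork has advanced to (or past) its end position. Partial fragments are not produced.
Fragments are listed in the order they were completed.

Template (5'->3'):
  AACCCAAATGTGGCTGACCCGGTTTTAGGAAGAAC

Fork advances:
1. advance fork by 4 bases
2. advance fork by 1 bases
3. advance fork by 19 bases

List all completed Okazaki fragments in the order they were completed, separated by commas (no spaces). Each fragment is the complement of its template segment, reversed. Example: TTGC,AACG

Answer: GGTT,TTTG,CACA,CAGC,GGGT,AACC

Derivation:
Step 1: advance 4 -> fork_pos = 0 + 4 = 4. Reached multiple(s) of 4: 4 -> fragment 1 completed (1 total).
Step 2: advance 1 -> fork_pos = 4 + 1 = 5. Next multiple of 4 is 8 (not reached); still 1 fragment(s).
Step 3: advance 19 -> fork_pos = 5 + 19 = 24. Reached multiple(s) of 4: 8, 12, 16, 20, 24 -> fragments 2-6 completed (6 total).
Final fork_pos = 24, so 6 fragment(s) are complete. Build each: template segment -> complement -> reverse.
Fragment 1: template[0:4] = AACC -> complement TTGG -> reversed GGTT
Fragment 2: template[4:8] = CAAA -> complement GTTT -> reversed TTTG
Fragment 3: template[8:12] = TGTG -> complement ACAC -> reversed CACA
Fragment 4: template[12:16] = GCTG -> complement CGAC -> reversed CAGC
Fragment 5: template[16:20] = ACCC -> complement TGGG -> reversed GGGT
Fragment 6: template[20:24] = GGTT -> complement CCAA -> reversed AACC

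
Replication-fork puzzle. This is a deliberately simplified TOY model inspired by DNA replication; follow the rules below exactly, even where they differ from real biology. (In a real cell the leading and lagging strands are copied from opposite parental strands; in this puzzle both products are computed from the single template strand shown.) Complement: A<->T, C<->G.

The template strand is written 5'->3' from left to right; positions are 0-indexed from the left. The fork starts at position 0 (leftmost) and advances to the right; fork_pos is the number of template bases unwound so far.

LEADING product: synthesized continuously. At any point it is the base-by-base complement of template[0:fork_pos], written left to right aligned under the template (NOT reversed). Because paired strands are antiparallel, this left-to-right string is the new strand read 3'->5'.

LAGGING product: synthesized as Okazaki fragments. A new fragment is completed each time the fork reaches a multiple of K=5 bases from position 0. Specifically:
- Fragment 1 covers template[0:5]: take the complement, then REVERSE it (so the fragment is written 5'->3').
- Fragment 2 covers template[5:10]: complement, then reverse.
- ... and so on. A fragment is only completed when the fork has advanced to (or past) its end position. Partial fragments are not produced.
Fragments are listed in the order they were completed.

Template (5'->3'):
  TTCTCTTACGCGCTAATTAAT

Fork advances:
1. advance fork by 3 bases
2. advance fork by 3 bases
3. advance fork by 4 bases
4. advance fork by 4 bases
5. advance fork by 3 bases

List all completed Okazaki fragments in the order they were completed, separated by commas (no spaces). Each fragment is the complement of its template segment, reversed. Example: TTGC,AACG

Answer: GAGAA,CGTAA,TAGCG

Derivation:
Step 1: advance 3 -> fork_pos = 0 + 3 = 3. Next multiple of 5 is 5 (not reached); still 0 fragment(s).
Step 2: advance 3 -> fork_pos = 3 + 3 = 6. Reached multiple(s) of 5: 5 -> fragment 1 completed (1 total).
Step 3: advance 4 -> fork_pos = 6 + 4 = 10. Reached multiple(s) of 5: 10 -> fragment 2 completed (2 total).
Step 4: advance 4 -> fork_pos = 10 + 4 = 14. Next multiple of 5 is 15 (not reached); still 2 fragment(s).
Step 5: advance 3 -> fork_pos = 14 + 3 = 17. Reached multiple(s) of 5: 15 -> fragment 3 completed (3 total).
Final fork_pos = 17, so 3 fragment(s) are complete. Build each: template segment -> complement -> reverse.
Fragment 1: template[0:5] = TTCTC -> complement AAGAG -> reversed GAGAA
Fragment 2: template[5:10] = TTACG -> complement AATGC -> reversed CGTAA
Fragment 3: template[10:15] = CGCTA -> complement GCGAT -> reversed TAGCG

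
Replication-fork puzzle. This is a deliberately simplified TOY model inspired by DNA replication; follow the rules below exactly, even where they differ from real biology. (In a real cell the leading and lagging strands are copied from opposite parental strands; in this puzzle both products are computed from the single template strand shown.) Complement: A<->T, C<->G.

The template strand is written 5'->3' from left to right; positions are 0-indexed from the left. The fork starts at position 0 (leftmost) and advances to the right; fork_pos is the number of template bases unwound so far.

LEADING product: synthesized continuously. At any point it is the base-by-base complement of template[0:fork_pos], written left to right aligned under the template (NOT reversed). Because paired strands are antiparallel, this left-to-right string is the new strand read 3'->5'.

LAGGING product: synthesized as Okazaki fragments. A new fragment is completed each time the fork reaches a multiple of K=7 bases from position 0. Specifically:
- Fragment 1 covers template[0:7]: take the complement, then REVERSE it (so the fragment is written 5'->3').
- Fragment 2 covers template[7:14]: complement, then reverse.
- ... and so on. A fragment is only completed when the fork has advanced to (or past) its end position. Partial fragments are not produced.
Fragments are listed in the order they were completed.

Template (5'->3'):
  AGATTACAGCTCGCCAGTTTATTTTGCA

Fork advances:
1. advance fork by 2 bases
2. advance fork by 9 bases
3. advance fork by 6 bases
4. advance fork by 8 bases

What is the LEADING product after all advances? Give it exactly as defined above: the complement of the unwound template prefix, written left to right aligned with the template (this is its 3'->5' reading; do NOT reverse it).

Step 1: advance 2 -> fork_pos = 0 + 2 = 2.
Step 2: advance 9 -> fork_pos = 2 + 9 = 11.
Step 3: advance 6 -> fork_pos = 11 + 6 = 17.
Step 4: advance 8 -> fork_pos = 17 + 8 = 25.
Unwound prefix: template[0:25] = AGATTACAGCTCGCCAGTTTATTTT
Complement it base by base (A<->T, C<->G), keeping left-to-right order:
  [0:5] AGATT -> TCTAA
  [5:10] ACAGC -> TGTCG
  [10:15] TCGCC -> AGCGG
  [15:20] AGTTT -> TCAAA
  [20:25] ATTTT -> TAAAA
Concatenate: TCTAATGTCGAGCGGTCAAATAAAA (length 25; written aligned with the template, i.e. 3'->5').

Answer: TCTAATGTCGAGCGGTCAAATAAAA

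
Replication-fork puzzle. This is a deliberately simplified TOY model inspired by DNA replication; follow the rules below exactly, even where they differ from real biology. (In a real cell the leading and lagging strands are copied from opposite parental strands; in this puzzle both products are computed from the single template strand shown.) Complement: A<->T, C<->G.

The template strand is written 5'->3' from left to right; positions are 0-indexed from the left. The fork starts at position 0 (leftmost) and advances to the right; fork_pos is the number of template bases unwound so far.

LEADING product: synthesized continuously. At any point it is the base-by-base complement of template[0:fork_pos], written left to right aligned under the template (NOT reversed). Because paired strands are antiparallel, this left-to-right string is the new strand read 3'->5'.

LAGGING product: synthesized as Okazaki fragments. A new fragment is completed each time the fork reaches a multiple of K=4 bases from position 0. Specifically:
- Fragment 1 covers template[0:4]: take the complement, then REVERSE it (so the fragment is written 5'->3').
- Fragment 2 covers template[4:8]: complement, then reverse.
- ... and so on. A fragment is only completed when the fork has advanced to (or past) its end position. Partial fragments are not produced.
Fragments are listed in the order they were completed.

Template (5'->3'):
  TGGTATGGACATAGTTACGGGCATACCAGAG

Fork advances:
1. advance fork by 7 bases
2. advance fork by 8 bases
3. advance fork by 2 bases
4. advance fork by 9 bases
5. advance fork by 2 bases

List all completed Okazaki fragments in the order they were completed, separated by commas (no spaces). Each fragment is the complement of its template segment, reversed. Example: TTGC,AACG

Answer: ACCA,CCAT,ATGT,AACT,CCGT,ATGC,TGGT

Derivation:
Step 1: advance 7 -> fork_pos = 0 + 7 = 7. Reached multiple(s) of 4: 4 -> fragment 1 completed (1 total).
Step 2: advance 8 -> fork_pos = 7 + 8 = 15. Reached multiple(s) of 4: 8, 12 -> fragments 2-3 completed (3 total).
Step 3: advance 2 -> fork_pos = 15 + 2 = 17. Reached multiple(s) of 4: 16 -> fragment 4 completed (4 total).
Step 4: advance 9 -> fork_pos = 17 + 9 = 26. Reached multiple(s) of 4: 20, 24 -> fragments 5-6 completed (6 total).
Step 5: advance 2 -> fork_pos = 26 + 2 = 28. Reached multiple(s) of 4: 28 -> fragment 7 completed (7 total).
Final fork_pos = 28, so 7 fragment(s) are complete. Build each: template segment -> complement -> reverse.
Fragment 1: template[0:4] = TGGT -> complement ACCA -> reversed ACCA
Fragment 2: template[4:8] = ATGG -> complement TACC -> reversed CCAT
Fragment 3: template[8:12] = ACAT -> complement TGTA -> reversed ATGT
Fragment 4: template[12:16] = AGTT -> complement TCAA -> reversed AACT
Fragment 5: template[16:20] = ACGG -> complement TGCC -> reversed CCGT
Fragment 6: template[20:24] = GCAT -> complement CGTA -> reversed ATGC
Fragment 7: template[24:28] = ACCA -> complement TGGT -> reversed TGGT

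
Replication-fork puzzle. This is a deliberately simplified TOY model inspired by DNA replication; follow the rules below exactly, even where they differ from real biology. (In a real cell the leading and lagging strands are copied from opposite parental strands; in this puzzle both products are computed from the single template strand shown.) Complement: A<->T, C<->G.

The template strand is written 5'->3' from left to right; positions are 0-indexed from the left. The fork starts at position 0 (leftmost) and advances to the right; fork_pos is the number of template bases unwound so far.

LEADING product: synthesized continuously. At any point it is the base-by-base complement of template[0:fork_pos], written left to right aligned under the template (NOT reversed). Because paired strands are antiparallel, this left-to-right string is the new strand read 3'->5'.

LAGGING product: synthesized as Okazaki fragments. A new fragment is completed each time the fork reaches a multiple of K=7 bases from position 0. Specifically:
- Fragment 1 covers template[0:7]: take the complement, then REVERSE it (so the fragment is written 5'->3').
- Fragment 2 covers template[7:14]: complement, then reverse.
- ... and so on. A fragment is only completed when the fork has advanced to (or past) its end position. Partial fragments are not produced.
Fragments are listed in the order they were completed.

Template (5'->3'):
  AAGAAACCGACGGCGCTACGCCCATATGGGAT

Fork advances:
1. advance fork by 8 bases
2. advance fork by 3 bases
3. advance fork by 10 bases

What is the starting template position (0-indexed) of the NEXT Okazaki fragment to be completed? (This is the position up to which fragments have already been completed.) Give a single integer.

Step 1: advance 8 -> fork_pos = 0 + 8 = 8. Reached multiple(s) of 7: 7 -> fragment 1 completed (1 total).
Step 2: advance 3 -> fork_pos = 8 + 3 = 11. Next multiple of 7 is 14 (not reached); still 1 fragment(s).
Step 3: advance 10 -> fork_pos = 11 + 10 = 21. Reached multiple(s) of 7: 14, 21 -> fragments 2-3 completed (3 total).
3 fragment(s) completed, covering template[0:21] (3 x 7 = 21). The next fragment, fragment 4, covers template[21:28], so it starts at position 21.

Answer: 21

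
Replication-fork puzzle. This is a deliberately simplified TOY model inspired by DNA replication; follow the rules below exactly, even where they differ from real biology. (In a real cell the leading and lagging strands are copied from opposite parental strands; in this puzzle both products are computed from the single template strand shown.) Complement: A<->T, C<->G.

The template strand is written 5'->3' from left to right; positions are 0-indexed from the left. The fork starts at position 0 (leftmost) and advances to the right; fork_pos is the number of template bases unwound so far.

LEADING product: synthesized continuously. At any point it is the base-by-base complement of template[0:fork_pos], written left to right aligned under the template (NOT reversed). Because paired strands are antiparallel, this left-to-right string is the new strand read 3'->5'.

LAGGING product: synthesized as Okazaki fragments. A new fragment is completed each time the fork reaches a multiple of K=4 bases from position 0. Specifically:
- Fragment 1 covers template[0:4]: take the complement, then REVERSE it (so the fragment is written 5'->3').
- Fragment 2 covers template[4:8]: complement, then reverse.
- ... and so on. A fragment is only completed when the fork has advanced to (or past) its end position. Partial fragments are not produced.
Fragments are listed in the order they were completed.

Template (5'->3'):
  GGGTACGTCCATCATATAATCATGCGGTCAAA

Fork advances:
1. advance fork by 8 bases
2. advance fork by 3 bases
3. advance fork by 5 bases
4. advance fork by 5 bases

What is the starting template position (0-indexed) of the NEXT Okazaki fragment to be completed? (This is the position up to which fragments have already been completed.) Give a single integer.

Step 1: advance 8 -> fork_pos = 0 + 8 = 8. Reached multiple(s) of 4: 4, 8 -> fragments 1-2 completed (2 total).
Step 2: advance 3 -> fork_pos = 8 + 3 = 11. Next multiple of 4 is 12 (not reached); still 2 fragment(s).
Step 3: advance 5 -> fork_pos = 11 + 5 = 16. Reached multiple(s) of 4: 12, 16 -> fragments 3-4 completed (4 total).
Step 4: advance 5 -> fork_pos = 16 + 5 = 21. Reached multiple(s) of 4: 20 -> fragment 5 completed (5 total).
5 fragment(s) completed, covering template[0:20] (5 x 4 = 20). The next fragment, fragment 6, covers template[20:24], so it starts at position 20.

Answer: 20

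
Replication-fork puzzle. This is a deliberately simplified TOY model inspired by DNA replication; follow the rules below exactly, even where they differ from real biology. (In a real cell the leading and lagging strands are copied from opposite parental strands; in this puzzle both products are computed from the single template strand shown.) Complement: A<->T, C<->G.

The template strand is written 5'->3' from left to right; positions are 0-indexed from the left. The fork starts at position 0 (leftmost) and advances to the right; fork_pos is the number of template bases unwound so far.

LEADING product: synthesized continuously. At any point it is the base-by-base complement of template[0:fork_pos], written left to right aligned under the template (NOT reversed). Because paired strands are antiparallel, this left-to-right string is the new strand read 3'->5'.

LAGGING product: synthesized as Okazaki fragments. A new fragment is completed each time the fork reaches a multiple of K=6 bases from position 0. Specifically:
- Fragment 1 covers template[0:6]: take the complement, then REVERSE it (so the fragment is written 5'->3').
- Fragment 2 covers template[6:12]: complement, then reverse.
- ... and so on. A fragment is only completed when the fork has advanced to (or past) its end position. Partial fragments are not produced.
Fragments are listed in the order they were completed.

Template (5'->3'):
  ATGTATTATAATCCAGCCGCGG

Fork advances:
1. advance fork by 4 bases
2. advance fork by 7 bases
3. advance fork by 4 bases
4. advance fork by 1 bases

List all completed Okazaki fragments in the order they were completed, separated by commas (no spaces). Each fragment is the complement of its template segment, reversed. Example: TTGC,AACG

Answer: ATACAT,ATTATA

Derivation:
Step 1: advance 4 -> fork_pos = 0 + 4 = 4. Next multiple of 6 is 6 (not reached); still 0 fragment(s).
Step 2: advance 7 -> fork_pos = 4 + 7 = 11. Reached multiple(s) of 6: 6 -> fragment 1 completed (1 total).
Step 3: advance 4 -> fork_pos = 11 + 4 = 15. Reached multiple(s) of 6: 12 -> fragment 2 completed (2 total).
Step 4: advance 1 -> fork_pos = 15 + 1 = 16. Next multiple of 6 is 18 (not reached); still 2 fragment(s).
Final fork_pos = 16, so 2 fragment(s) are complete. Build each: template segment -> complement -> reverse.
Fragment 1: template[0:6] = ATGTAT -> complement TACATA -> reversed ATACAT
Fragment 2: template[6:12] = TATAAT -> complement ATATTA -> reversed ATTATA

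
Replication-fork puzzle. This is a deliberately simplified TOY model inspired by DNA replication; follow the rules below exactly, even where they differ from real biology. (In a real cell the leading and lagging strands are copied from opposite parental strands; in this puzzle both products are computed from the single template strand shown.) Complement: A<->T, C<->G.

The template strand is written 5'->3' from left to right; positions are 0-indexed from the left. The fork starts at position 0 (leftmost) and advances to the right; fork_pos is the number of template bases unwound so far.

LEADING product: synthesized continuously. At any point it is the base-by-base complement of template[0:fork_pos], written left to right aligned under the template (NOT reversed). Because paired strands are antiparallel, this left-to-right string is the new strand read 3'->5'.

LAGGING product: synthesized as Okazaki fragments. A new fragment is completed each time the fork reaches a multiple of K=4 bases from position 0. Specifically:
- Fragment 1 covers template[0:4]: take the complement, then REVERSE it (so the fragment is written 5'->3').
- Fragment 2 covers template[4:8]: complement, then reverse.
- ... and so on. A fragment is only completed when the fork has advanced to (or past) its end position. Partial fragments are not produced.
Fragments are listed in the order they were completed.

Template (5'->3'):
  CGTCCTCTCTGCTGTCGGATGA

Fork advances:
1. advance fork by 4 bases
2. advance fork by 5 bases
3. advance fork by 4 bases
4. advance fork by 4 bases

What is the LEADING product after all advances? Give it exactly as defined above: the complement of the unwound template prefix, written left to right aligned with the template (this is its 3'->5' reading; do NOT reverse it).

Step 1: advance 4 -> fork_pos = 0 + 4 = 4.
Step 2: advance 5 -> fork_pos = 4 + 5 = 9.
Step 3: advance 4 -> fork_pos = 9 + 4 = 13.
Step 4: advance 4 -> fork_pos = 13 + 4 = 17.
Unwound prefix: template[0:17] = CGTCCTCTCTGCTGTCG
Complement it base by base (A<->T, C<->G), keeping left-to-right order:
  [0:5] CGTCC -> GCAGG
  [5:10] TCTCT -> AGAGA
  [10:15] GCTGT -> CGACA
  [15:17] CG -> GC
Concatenate: GCAGGAGAGACGACAGC (length 17; written aligned with the template, i.e. 3'->5').

Answer: GCAGGAGAGACGACAGC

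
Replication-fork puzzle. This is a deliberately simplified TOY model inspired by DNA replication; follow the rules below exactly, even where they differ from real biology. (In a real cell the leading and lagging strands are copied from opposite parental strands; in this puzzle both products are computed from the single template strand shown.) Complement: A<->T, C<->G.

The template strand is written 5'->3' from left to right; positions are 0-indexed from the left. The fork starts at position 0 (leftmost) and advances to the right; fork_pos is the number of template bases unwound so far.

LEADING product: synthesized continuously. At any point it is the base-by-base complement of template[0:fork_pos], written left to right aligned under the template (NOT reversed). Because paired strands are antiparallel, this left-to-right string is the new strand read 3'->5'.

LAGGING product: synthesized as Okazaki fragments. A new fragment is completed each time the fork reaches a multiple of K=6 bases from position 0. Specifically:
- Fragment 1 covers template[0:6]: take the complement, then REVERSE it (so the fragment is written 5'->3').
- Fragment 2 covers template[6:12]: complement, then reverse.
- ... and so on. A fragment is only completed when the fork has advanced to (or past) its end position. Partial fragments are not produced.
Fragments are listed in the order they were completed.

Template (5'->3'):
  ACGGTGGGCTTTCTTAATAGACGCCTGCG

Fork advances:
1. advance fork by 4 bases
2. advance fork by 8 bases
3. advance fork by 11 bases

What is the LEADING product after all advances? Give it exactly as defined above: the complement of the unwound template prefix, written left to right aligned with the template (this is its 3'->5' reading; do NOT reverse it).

Answer: TGCCACCCGAAAGAATTATCTGC

Derivation:
Step 1: advance 4 -> fork_pos = 0 + 4 = 4.
Step 2: advance 8 -> fork_pos = 4 + 8 = 12.
Step 3: advance 11 -> fork_pos = 12 + 11 = 23.
Unwound prefix: template[0:23] = ACGGTGGGCTTTCTTAATAGACG
Complement it base by base (A<->T, C<->G), keeping left-to-right order:
  [0:5] ACGGT -> TGCCA
  [5:10] GGGCT -> CCCGA
  [10:15] TTCTT -> AAGAA
  [15:20] AATAG -> TTATC
  [20:23] ACG -> TGC
Concatenate: TGCCACCCGAAAGAATTATCTGC (length 23; written aligned with the template, i.e. 3'->5').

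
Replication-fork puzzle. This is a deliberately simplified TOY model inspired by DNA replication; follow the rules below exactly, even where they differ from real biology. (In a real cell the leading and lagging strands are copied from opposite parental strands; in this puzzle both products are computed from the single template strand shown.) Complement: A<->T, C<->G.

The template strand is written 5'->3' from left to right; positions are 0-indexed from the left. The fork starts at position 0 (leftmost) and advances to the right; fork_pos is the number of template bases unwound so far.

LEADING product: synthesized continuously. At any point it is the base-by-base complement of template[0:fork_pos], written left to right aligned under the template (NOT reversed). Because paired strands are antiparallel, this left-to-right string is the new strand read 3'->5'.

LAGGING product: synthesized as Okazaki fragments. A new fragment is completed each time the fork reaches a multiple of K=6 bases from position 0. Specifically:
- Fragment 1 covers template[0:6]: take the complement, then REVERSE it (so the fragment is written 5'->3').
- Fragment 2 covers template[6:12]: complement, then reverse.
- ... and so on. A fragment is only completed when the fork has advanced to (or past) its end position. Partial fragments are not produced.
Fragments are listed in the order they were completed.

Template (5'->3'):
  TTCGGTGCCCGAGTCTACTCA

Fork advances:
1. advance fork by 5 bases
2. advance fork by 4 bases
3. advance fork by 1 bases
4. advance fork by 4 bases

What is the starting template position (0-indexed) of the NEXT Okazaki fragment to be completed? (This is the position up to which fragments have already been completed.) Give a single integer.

Step 1: advance 5 -> fork_pos = 0 + 5 = 5. Next multiple of 6 is 6 (not reached); still 0 fragment(s).
Step 2: advance 4 -> fork_pos = 5 + 4 = 9. Reached multiple(s) of 6: 6 -> fragment 1 completed (1 total).
Step 3: advance 1 -> fork_pos = 9 + 1 = 10. Next multiple of 6 is 12 (not reached); still 1 fragment(s).
Step 4: advance 4 -> fork_pos = 10 + 4 = 14. Reached multiple(s) of 6: 12 -> fragment 2 completed (2 total).
2 fragment(s) completed, covering template[0:12] (2 x 6 = 12). The next fragment, fragment 3, covers template[12:18], so it starts at position 12.

Answer: 12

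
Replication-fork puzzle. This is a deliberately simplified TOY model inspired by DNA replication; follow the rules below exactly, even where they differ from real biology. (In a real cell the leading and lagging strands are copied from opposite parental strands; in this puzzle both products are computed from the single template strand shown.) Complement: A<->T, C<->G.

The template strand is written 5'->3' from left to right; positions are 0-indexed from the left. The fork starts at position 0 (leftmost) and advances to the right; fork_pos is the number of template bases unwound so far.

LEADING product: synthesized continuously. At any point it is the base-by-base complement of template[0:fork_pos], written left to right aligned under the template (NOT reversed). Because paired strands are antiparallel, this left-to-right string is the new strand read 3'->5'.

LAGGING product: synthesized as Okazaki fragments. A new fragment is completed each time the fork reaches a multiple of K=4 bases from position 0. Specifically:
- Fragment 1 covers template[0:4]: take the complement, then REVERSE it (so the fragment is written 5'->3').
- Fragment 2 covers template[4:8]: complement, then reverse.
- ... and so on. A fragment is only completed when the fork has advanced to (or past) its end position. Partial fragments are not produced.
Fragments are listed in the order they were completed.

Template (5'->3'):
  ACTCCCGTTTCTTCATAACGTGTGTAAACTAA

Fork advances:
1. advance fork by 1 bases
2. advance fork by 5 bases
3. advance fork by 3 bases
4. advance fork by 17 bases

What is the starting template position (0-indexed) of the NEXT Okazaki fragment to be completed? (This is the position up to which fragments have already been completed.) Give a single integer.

Step 1: advance 1 -> fork_pos = 0 + 1 = 1. Next multiple of 4 is 4 (not reached); still 0 fragment(s).
Step 2: advance 5 -> fork_pos = 1 + 5 = 6. Reached multiple(s) of 4: 4 -> fragment 1 completed (1 total).
Step 3: advance 3 -> fork_pos = 6 + 3 = 9. Reached multiple(s) of 4: 8 -> fragment 2 completed (2 total).
Step 4: advance 17 -> fork_pos = 9 + 17 = 26. Reached multiple(s) of 4: 12, 16, 20, 24 -> fragments 3-6 completed (6 total).
6 fragment(s) completed, covering template[0:24] (6 x 4 = 24). The next fragment, fragment 7, covers template[24:28], so it starts at position 24.

Answer: 24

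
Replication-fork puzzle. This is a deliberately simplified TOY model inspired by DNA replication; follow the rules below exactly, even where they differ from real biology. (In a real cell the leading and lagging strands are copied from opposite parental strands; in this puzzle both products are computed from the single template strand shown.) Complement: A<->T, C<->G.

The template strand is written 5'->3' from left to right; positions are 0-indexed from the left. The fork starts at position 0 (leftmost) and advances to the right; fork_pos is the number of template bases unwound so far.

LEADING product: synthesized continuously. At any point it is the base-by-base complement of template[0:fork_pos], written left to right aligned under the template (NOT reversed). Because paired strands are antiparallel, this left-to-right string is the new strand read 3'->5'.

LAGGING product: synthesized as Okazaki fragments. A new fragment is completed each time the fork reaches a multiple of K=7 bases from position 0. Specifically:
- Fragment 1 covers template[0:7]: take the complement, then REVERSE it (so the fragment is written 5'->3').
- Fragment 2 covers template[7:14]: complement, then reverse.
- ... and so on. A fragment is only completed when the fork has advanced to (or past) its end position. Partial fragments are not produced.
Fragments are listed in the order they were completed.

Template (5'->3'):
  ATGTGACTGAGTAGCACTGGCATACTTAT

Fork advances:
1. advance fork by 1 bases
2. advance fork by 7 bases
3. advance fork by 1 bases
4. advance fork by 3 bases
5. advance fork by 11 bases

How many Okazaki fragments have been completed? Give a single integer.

Answer: 3

Derivation:
Step 1: advance 1 -> fork_pos = 0 + 1 = 1. Next multiple of 7 is 7 (not reached); still 0 fragment(s).
Step 2: advance 7 -> fork_pos = 1 + 7 = 8. Reached multiple(s) of 7: 7 -> fragment 1 completed (1 total).
Step 3: advance 1 -> fork_pos = 8 + 1 = 9. Next multiple of 7 is 14 (not reached); still 1 fragment(s).
Step 4: advance 3 -> fork_pos = 9 + 3 = 12. Next multiple of 7 is 14 (not reached); still 1 fragment(s).
Step 5: advance 11 -> fork_pos = 12 + 11 = 23. Reached multiple(s) of 7: 14, 21 -> fragments 2-3 completed (3 total).
Check: final fork_pos = 23; the multiples of 7 that are <= 23 are 7..21 -> 23 // 7 = 3 completed fragment(s).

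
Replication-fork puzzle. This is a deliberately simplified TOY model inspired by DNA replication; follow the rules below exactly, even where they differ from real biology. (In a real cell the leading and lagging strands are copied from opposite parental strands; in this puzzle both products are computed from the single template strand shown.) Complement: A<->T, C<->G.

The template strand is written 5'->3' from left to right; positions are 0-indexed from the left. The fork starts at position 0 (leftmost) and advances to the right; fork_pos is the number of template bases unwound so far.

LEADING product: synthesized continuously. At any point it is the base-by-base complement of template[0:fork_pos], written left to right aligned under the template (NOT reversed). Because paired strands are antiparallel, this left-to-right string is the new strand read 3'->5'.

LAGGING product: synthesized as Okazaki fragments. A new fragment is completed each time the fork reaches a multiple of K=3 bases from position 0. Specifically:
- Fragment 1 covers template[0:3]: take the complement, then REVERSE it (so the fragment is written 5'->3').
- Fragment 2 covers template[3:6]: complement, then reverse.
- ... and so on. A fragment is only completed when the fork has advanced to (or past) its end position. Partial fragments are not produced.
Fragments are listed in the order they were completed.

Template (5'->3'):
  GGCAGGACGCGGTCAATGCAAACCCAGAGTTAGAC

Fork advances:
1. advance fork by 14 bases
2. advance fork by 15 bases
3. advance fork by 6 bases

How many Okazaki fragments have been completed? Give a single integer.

Step 1: advance 14 -> fork_pos = 0 + 14 = 14. Reached multiple(s) of 3: 3, 6, 9, 12 -> fragments 1-4 completed (4 total).
Step 2: advance 15 -> fork_pos = 14 + 15 = 29. Reached multiple(s) of 3: 15, 18, 21, 24, 27 -> fragments 5-9 completed (9 total).
Step 3: advance 6 -> fork_pos = 29 + 6 = 35. Reached multiple(s) of 3: 30, 33 -> fragments 10-11 completed (11 total).
Check: final fork_pos = 35; the multiples of 3 that are <= 35 are 3..33 -> 35 // 3 = 11 completed fragment(s).

Answer: 11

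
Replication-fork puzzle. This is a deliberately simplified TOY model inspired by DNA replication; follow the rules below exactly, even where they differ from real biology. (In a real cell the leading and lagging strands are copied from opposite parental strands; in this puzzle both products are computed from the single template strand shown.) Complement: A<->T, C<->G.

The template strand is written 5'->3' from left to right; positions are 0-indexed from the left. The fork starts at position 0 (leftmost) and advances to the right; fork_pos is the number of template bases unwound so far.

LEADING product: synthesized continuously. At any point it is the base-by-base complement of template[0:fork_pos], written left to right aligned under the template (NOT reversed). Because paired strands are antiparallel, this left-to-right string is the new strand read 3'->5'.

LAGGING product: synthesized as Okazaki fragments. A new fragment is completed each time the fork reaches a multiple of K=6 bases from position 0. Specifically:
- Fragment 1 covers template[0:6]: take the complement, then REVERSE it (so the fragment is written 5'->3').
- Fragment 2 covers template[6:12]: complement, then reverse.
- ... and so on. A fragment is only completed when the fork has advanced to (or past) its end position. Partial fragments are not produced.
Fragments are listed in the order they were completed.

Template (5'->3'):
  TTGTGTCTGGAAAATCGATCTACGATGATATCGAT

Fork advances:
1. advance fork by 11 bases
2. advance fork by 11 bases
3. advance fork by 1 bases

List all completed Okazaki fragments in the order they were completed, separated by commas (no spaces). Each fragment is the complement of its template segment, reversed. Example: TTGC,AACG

Answer: ACACAA,TTCCAG,TCGATT

Derivation:
Step 1: advance 11 -> fork_pos = 0 + 11 = 11. Reached multiple(s) of 6: 6 -> fragment 1 completed (1 total).
Step 2: advance 11 -> fork_pos = 11 + 11 = 22. Reached multiple(s) of 6: 12, 18 -> fragments 2-3 completed (3 total).
Step 3: advance 1 -> fork_pos = 22 + 1 = 23. Next multiple of 6 is 24 (not reached); still 3 fragment(s).
Final fork_pos = 23, so 3 fragment(s) are complete. Build each: template segment -> complement -> reverse.
Fragment 1: template[0:6] = TTGTGT -> complement AACACA -> reversed ACACAA
Fragment 2: template[6:12] = CTGGAA -> complement GACCTT -> reversed TTCCAG
Fragment 3: template[12:18] = AATCGA -> complement TTAGCT -> reversed TCGATT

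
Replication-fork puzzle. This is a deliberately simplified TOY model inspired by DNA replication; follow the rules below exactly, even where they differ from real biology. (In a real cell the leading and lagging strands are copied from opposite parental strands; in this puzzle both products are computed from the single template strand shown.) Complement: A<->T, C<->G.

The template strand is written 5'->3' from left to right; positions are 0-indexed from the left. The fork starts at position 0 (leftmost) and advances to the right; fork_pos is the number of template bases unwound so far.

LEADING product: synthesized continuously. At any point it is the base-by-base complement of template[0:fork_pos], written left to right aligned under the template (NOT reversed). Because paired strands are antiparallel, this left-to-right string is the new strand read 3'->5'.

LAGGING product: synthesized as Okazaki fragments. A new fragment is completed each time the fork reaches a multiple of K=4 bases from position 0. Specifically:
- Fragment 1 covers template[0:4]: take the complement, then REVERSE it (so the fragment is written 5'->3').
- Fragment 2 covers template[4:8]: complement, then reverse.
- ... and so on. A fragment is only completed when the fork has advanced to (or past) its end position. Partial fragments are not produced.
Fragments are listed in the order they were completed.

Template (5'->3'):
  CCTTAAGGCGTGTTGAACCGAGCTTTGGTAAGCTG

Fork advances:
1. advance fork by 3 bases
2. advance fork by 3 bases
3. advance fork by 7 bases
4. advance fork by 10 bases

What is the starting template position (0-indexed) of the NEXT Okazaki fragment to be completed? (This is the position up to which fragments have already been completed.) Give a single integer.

Step 1: advance 3 -> fork_pos = 0 + 3 = 3. Next multiple of 4 is 4 (not reached); still 0 fragment(s).
Step 2: advance 3 -> fork_pos = 3 + 3 = 6. Reached multiple(s) of 4: 4 -> fragment 1 completed (1 total).
Step 3: advance 7 -> fork_pos = 6 + 7 = 13. Reached multiple(s) of 4: 8, 12 -> fragments 2-3 completed (3 total).
Step 4: advance 10 -> fork_pos = 13 + 10 = 23. Reached multiple(s) of 4: 16, 20 -> fragments 4-5 completed (5 total).
5 fragment(s) completed, covering template[0:20] (5 x 4 = 20). The next fragment, fragment 6, covers template[20:24], so it starts at position 20.

Answer: 20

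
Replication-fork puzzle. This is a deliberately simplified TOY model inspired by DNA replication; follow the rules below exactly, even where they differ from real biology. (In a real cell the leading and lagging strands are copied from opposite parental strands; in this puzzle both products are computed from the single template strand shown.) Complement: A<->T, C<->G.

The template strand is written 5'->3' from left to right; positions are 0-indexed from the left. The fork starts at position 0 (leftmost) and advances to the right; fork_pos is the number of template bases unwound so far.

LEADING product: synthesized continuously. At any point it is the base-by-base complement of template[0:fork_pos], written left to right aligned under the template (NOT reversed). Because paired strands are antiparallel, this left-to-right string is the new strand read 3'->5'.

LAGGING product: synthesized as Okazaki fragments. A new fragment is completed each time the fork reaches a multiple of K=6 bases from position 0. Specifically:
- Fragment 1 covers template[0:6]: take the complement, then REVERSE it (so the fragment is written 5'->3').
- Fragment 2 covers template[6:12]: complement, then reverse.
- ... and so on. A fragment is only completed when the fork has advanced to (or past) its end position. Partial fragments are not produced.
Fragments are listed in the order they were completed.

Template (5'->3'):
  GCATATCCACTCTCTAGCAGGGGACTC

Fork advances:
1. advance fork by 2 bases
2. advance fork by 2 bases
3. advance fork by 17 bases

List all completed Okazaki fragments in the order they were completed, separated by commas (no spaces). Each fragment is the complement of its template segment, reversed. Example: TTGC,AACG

Answer: ATATGC,GAGTGG,GCTAGA

Derivation:
Step 1: advance 2 -> fork_pos = 0 + 2 = 2. Next multiple of 6 is 6 (not reached); still 0 fragment(s).
Step 2: advance 2 -> fork_pos = 2 + 2 = 4. Next multiple of 6 is 6 (not reached); still 0 fragment(s).
Step 3: advance 17 -> fork_pos = 4 + 17 = 21. Reached multiple(s) of 6: 6, 12, 18 -> fragments 1-3 completed (3 total).
Final fork_pos = 21, so 3 fragment(s) are complete. Build each: template segment -> complement -> reverse.
Fragment 1: template[0:6] = GCATAT -> complement CGTATA -> reversed ATATGC
Fragment 2: template[6:12] = CCACTC -> complement GGTGAG -> reversed GAGTGG
Fragment 3: template[12:18] = TCTAGC -> complement AGATCG -> reversed GCTAGA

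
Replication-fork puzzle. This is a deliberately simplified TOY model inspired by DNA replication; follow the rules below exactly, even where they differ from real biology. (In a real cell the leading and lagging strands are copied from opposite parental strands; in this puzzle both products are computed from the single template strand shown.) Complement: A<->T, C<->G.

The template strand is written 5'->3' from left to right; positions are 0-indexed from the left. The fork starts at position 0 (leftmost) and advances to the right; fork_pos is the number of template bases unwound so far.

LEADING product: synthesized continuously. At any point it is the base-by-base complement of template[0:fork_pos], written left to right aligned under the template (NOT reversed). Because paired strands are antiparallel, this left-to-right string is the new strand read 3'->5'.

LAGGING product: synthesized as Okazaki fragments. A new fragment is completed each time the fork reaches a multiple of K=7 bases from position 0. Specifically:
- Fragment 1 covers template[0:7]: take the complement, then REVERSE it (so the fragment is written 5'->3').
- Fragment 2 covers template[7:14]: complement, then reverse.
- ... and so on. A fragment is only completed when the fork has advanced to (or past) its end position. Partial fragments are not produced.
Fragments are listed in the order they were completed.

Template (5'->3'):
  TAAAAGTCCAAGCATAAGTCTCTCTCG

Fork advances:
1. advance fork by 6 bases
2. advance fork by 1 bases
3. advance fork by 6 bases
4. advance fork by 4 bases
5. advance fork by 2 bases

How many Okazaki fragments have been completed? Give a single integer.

Step 1: advance 6 -> fork_pos = 0 + 6 = 6. Next multiple of 7 is 7 (not reached); still 0 fragment(s).
Step 2: advance 1 -> fork_pos = 6 + 1 = 7. Reached multiple(s) of 7: 7 -> fragment 1 completed (1 total).
Step 3: advance 6 -> fork_pos = 7 + 6 = 13. Next multiple of 7 is 14 (not reached); still 1 fragment(s).
Step 4: advance 4 -> fork_pos = 13 + 4 = 17. Reached multiple(s) of 7: 14 -> fragment 2 completed (2 total).
Step 5: advance 2 -> fork_pos = 17 + 2 = 19. Next multiple of 7 is 21 (not reached); still 2 fragment(s).
Check: final fork_pos = 19; the multiples of 7 that are <= 19 are 7..14 -> 19 // 7 = 2 completed fragment(s).

Answer: 2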